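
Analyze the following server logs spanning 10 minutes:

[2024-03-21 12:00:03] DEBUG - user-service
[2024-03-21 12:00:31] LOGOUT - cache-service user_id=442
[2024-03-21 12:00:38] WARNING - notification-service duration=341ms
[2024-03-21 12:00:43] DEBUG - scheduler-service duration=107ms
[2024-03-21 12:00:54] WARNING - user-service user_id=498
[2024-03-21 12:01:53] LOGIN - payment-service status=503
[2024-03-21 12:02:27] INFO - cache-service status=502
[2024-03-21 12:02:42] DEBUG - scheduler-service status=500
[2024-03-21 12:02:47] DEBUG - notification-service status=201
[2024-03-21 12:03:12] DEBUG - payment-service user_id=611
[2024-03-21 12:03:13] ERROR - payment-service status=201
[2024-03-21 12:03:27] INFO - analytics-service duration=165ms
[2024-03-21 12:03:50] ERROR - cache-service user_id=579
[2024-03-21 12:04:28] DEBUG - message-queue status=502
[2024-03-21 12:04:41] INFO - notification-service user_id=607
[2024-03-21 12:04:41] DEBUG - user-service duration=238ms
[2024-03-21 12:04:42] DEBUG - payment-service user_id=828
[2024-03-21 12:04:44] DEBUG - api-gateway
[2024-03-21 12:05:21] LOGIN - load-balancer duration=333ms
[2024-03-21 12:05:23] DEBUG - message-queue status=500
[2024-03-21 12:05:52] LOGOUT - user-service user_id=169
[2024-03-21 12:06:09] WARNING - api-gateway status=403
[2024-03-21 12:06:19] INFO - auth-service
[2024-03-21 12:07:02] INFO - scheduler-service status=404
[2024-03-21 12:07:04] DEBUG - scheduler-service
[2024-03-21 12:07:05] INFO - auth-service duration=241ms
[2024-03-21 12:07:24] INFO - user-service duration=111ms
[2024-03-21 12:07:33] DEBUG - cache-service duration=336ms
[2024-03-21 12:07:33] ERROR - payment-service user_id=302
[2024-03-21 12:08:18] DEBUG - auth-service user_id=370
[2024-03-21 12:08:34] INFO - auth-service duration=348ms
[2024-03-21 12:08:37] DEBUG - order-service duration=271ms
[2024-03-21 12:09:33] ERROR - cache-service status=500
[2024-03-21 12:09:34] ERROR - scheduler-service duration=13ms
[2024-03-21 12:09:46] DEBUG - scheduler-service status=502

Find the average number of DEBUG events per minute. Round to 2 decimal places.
1.5

To calculate the rate:

1. Count total DEBUG events: 15
2. Total time period: 10 minutes
3. Rate = 15 / 10 = 1.5 events per minute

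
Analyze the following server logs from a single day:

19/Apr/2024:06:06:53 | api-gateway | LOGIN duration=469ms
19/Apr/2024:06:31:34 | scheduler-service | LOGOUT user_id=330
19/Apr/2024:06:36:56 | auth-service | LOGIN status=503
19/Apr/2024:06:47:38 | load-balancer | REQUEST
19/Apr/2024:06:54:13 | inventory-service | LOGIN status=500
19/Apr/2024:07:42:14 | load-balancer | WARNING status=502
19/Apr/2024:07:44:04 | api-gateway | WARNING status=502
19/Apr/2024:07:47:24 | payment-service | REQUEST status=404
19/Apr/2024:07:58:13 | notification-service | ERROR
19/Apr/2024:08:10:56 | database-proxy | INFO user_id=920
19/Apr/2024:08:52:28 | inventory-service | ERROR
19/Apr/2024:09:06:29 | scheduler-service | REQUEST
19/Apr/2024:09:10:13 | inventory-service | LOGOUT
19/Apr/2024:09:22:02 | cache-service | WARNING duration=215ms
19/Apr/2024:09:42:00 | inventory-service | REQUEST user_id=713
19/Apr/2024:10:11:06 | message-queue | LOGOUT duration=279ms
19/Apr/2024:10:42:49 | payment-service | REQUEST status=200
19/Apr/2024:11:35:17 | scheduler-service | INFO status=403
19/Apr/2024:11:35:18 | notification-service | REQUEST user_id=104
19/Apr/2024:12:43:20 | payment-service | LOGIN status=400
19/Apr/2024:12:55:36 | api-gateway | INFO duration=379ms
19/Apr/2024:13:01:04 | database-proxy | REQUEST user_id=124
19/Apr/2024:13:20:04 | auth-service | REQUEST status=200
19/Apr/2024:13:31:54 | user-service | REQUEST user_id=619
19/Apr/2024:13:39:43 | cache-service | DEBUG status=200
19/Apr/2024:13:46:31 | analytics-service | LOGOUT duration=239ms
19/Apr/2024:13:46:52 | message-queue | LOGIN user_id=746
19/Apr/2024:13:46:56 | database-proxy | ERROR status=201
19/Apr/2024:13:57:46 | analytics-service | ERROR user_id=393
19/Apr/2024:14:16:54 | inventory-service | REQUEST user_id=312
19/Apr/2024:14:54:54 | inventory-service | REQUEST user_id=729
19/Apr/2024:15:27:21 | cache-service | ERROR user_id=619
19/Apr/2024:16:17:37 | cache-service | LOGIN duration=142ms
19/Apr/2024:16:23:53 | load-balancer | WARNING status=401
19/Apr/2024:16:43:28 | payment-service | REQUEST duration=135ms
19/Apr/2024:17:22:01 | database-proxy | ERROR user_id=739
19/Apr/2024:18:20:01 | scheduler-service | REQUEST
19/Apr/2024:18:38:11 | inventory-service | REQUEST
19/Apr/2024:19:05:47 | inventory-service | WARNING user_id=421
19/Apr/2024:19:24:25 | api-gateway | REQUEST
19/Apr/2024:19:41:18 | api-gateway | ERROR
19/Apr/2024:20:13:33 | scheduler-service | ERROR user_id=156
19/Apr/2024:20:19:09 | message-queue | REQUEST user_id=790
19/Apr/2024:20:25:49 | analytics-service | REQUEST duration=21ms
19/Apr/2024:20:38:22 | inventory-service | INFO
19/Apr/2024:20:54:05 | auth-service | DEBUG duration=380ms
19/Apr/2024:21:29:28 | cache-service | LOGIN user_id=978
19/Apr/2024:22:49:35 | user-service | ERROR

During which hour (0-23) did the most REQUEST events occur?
13

To find the peak hour:

1. Group all REQUEST events by hour
2. Count events in each hour
3. Find hour with maximum count
4. Peak hour: 13 (with 3 events)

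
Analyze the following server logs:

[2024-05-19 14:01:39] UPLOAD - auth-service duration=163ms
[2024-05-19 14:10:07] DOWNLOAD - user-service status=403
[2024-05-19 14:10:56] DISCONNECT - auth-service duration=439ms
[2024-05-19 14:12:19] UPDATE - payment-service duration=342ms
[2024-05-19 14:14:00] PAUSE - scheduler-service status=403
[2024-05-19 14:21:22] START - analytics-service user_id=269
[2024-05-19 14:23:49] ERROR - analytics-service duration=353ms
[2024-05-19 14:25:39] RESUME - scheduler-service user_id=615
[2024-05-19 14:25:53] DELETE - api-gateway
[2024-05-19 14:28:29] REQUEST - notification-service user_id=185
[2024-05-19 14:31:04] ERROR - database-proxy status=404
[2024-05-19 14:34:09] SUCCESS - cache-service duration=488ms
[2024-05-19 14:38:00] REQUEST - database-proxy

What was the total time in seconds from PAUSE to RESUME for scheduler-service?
699

To calculate state duration:

1. Find PAUSE event for scheduler-service: 2024-05-19 14:14:00
2. Find RESUME event for scheduler-service: 2024-05-19 14:25:39
3. Calculate duration: 2024-05-19 14:25:39 - 2024-05-19 14:14:00 = 699 seconds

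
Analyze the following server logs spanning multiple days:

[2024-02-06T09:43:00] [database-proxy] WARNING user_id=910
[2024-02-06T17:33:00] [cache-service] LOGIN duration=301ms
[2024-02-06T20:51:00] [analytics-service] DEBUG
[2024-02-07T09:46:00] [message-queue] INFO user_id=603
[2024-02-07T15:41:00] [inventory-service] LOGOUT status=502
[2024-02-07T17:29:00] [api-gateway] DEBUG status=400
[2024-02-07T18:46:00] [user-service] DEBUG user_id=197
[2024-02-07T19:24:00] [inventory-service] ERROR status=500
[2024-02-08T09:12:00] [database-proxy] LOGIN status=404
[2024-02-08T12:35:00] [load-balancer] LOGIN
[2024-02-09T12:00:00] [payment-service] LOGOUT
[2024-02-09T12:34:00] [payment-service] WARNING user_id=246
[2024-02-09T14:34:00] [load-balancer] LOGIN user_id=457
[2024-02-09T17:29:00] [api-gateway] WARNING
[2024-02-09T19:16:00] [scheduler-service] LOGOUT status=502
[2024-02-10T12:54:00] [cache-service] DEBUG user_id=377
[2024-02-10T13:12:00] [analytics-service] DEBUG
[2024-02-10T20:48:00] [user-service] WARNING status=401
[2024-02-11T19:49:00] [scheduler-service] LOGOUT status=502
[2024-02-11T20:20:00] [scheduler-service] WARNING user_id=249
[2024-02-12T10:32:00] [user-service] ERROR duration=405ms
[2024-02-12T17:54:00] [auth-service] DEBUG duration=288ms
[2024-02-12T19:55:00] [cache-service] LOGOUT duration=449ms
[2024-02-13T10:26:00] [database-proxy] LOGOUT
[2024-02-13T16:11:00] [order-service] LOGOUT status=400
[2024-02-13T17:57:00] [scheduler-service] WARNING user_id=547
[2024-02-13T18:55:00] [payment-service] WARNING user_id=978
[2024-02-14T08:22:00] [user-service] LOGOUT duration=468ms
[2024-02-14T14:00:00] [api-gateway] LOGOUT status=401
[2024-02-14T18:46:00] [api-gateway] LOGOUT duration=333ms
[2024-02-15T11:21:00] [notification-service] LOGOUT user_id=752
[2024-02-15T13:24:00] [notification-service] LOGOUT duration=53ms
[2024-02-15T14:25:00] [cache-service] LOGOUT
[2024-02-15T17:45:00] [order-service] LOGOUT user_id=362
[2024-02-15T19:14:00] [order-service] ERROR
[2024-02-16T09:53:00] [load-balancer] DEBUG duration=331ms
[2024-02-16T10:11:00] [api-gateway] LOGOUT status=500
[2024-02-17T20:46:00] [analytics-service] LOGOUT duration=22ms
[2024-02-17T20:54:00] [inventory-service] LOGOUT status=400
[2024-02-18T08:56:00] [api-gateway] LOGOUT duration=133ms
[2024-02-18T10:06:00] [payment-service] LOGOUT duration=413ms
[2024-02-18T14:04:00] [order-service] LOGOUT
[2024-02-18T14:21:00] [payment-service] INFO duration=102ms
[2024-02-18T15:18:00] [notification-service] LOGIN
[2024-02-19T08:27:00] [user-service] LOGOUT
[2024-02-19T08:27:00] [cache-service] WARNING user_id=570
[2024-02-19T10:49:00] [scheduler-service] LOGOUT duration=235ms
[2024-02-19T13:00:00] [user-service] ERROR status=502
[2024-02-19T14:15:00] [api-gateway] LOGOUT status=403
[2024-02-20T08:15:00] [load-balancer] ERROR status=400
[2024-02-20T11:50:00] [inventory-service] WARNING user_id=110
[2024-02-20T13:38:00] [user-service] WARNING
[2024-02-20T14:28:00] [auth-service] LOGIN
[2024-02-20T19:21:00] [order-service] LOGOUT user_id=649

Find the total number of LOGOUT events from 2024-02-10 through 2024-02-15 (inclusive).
11

To filter by date range:

1. Date range: 2024-02-10 through 2024-02-15, both dates inclusive
2. Filter for LOGOUT events whose date falls in this range
3. Count matching events: 11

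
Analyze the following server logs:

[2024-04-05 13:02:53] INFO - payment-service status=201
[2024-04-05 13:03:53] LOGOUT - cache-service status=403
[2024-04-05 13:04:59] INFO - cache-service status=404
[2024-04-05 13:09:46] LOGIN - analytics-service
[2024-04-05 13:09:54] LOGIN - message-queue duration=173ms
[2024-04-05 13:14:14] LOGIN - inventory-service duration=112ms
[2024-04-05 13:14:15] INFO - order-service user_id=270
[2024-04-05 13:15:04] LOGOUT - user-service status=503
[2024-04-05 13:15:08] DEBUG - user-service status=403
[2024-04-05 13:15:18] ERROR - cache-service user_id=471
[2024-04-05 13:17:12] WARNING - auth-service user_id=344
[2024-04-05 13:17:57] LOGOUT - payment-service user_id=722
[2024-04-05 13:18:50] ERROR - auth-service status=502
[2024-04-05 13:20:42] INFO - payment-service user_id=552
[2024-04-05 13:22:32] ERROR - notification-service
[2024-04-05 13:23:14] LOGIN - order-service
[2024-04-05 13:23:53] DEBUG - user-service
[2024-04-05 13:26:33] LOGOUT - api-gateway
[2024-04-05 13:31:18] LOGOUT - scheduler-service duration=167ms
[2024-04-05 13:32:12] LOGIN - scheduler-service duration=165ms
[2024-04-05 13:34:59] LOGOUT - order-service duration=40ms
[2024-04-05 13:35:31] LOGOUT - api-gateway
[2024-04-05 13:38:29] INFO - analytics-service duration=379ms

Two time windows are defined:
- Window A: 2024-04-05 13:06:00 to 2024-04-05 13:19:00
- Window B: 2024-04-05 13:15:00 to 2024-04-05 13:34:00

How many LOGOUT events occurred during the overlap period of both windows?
2

To find overlap events:

1. Window A: 2024-04-05 13:06:00 to 2024-04-05 13:19:00
2. Window B: 2024-04-05 13:15:00 to 2024-04-05 13:34:00
3. Overlap period: 2024-04-05 13:15:00 to 2024-04-05 13:19:00
4. Count LOGOUT events in overlap: 2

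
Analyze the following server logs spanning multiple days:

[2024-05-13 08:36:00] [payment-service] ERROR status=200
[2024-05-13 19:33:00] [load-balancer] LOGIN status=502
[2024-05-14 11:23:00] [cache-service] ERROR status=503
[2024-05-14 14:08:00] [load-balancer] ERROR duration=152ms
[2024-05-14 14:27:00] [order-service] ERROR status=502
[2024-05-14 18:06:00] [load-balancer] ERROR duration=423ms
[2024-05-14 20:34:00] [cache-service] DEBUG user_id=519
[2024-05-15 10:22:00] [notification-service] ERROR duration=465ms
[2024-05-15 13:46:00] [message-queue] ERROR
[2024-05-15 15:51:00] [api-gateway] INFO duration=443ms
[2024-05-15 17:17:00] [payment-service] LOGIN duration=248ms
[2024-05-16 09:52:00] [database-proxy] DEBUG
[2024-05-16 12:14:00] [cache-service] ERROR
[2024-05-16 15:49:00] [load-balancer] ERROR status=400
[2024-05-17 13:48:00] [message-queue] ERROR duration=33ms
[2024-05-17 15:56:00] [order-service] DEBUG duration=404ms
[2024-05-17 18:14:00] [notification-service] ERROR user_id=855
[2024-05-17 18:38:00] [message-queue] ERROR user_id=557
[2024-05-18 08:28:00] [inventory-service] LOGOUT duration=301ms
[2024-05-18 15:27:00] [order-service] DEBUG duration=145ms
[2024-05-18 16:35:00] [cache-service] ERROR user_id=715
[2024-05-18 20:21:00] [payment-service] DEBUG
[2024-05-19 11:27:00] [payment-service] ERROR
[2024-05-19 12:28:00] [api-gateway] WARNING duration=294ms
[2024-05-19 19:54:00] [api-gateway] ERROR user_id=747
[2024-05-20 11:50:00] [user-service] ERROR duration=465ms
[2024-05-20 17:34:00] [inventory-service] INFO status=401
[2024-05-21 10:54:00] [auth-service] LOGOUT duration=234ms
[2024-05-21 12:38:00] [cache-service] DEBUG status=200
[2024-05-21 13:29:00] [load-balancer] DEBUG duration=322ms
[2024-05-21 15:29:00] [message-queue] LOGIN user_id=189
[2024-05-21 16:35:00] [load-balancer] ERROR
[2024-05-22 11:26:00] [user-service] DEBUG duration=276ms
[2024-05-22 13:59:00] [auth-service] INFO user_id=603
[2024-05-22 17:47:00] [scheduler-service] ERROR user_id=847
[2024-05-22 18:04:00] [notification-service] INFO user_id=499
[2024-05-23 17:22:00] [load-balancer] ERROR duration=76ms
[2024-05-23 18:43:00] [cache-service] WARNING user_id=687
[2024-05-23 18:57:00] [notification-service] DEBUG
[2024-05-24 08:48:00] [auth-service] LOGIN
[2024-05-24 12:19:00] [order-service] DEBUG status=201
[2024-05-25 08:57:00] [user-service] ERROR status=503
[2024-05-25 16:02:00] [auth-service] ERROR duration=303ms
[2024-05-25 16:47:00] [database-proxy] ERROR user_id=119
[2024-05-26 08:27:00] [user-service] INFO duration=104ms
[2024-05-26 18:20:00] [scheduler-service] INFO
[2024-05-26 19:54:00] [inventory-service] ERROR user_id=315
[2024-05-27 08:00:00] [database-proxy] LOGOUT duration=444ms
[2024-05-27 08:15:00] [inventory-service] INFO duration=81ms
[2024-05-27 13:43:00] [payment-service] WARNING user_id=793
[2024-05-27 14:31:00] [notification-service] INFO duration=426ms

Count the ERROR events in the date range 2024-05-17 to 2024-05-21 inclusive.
8

To filter by date range:

1. Date range: 2024-05-17 through 2024-05-21, both dates inclusive
2. Filter for ERROR events whose date falls in this range
3. Count matching events: 8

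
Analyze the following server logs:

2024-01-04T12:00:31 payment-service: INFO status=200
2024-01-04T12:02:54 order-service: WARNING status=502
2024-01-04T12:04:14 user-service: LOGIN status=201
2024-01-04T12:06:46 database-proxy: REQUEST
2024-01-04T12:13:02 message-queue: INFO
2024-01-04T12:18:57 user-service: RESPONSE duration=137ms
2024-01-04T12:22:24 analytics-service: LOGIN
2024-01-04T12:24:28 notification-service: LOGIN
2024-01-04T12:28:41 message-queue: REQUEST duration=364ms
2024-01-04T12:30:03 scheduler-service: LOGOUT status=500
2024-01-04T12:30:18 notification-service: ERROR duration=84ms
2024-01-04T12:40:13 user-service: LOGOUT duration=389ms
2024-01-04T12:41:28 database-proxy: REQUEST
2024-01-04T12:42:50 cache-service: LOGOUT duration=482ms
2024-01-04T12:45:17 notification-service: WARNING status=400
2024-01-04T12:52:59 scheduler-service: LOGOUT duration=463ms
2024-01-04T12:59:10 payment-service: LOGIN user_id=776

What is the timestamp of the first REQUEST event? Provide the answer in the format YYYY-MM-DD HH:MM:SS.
2024-01-04 12:06:46

To find the first event:

1. Filter for all REQUEST events
2. Sort by timestamp
3. Select the first one
4. Timestamp: 2024-01-04 12:06:46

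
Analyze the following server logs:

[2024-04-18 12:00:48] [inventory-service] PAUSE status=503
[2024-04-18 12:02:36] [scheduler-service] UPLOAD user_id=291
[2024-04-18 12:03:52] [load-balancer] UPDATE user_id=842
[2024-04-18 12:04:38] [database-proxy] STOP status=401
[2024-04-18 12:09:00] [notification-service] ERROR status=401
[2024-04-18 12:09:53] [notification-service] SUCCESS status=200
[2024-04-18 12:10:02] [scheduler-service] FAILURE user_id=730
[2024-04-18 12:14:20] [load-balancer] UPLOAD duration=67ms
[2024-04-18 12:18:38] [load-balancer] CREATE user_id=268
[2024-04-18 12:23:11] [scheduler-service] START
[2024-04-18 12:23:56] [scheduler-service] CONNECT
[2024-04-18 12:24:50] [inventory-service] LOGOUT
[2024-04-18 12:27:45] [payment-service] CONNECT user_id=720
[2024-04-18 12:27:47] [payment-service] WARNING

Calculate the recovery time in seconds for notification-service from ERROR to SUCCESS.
53

To calculate recovery time:

1. Find ERROR event for notification-service: 2024-04-18 12:09:00
2. Find next SUCCESS event for notification-service: 2024-04-18 12:09:53
3. Recovery time: 2024-04-18 12:09:53 - 2024-04-18 12:09:00 = 53 seconds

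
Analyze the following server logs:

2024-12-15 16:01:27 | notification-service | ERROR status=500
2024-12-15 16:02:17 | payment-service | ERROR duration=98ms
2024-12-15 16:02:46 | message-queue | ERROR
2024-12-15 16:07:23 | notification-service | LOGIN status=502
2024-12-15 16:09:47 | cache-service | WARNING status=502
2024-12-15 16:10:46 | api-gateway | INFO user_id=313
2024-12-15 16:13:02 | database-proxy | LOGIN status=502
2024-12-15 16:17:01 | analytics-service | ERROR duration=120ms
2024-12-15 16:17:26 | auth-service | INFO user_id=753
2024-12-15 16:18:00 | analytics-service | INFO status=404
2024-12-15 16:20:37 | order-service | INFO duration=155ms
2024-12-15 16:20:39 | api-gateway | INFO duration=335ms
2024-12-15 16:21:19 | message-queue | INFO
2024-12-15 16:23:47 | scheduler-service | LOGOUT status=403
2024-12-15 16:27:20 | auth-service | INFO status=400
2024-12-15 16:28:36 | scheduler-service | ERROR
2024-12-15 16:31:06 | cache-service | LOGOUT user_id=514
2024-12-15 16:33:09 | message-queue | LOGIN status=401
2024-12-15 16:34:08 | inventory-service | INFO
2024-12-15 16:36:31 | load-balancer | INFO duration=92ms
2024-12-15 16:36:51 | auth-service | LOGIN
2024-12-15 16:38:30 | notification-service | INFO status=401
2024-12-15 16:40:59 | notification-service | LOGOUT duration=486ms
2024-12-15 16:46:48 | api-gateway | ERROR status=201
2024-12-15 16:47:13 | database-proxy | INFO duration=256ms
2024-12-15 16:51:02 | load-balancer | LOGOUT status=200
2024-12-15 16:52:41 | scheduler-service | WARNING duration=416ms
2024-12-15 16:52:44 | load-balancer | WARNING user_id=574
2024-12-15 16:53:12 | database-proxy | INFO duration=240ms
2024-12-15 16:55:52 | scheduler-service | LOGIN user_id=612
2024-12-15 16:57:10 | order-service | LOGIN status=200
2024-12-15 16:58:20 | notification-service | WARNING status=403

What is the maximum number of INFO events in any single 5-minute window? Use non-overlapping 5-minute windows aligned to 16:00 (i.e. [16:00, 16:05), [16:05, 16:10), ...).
3

To find the burst window:

1. Divide the log period into non-overlapping 5-minute windows starting at 16:00
2. Count INFO events in each window
3. Find the window with maximum count
4. Maximum events in a window: 3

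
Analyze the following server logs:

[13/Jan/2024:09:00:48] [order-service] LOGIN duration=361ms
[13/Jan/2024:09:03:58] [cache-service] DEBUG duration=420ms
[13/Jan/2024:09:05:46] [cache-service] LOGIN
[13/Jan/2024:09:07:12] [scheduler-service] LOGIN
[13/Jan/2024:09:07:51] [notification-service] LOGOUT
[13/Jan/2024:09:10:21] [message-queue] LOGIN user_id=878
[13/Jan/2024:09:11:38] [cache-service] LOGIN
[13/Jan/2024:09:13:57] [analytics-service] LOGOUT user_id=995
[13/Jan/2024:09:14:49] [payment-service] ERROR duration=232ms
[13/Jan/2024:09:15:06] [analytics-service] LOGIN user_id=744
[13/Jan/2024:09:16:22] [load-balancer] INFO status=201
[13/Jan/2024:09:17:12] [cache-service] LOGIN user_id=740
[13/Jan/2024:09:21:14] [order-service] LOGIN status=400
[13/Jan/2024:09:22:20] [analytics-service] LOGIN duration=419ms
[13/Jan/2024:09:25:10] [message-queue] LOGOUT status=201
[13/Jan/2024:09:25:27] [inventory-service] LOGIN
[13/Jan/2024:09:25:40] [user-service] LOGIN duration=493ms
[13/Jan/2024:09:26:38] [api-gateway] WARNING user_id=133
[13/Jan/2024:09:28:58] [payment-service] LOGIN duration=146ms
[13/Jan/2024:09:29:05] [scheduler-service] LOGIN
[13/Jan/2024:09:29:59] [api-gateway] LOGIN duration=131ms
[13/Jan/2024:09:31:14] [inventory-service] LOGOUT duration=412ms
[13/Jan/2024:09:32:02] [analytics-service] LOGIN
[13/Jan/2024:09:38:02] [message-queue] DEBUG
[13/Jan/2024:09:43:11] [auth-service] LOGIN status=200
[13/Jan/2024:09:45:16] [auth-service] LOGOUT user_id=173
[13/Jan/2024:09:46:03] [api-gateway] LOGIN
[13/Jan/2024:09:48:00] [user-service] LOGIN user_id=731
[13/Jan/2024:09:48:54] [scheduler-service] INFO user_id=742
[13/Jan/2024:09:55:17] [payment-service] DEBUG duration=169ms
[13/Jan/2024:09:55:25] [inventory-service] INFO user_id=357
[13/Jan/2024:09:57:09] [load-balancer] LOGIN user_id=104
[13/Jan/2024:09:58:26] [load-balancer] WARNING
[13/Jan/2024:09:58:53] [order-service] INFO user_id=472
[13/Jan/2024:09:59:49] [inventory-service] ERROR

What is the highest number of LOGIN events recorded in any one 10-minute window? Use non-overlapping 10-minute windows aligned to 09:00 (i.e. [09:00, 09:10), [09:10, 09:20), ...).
7

To find the burst window:

1. Divide the log period into non-overlapping 10-minute windows starting at 09:00
2. Count LOGIN events in each window
3. Find the window with maximum count
4. Maximum events in a window: 7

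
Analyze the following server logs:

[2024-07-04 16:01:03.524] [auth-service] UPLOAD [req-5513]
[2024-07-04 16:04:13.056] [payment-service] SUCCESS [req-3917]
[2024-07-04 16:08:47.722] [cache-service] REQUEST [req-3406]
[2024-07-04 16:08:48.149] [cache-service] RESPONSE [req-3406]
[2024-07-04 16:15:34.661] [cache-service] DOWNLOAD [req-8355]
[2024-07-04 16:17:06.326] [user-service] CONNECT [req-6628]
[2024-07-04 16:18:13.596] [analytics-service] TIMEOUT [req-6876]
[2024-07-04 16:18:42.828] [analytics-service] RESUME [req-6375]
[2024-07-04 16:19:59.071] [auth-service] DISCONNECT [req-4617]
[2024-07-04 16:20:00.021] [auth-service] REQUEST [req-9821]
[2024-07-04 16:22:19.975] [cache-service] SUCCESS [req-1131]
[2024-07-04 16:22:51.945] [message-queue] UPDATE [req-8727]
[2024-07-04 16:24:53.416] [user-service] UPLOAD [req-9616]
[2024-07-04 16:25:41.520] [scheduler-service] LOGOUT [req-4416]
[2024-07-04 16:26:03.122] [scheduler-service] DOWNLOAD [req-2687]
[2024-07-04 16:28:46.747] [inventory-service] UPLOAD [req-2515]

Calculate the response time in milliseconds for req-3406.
427

To calculate latency:

1. Find REQUEST with id req-3406: 2024-07-04 16:08:47.722
2. Find RESPONSE with id req-3406: 2024-07-04 16:08:48.149
3. Latency: 2024-07-04 16:08:48.149 - 2024-07-04 16:08:47.722 = 427ms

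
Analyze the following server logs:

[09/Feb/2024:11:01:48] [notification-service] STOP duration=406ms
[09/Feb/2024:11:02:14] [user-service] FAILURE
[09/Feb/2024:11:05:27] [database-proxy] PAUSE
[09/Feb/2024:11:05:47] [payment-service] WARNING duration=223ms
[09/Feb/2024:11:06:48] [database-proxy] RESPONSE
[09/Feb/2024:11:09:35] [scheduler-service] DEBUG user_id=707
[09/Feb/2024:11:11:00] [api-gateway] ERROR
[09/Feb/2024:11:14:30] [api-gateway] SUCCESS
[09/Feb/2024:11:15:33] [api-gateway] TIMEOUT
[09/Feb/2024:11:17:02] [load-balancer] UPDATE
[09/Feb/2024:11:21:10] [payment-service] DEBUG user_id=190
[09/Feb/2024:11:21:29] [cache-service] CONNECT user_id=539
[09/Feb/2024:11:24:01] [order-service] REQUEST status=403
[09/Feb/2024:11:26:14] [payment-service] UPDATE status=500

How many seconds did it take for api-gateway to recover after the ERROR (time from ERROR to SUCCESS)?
210

To calculate recovery time:

1. Find ERROR event for api-gateway: 09/Feb/2024:11:11:00
2. Find next SUCCESS event for api-gateway: 09/Feb/2024:11:14:30
3. Recovery time: 09/Feb/2024:11:14:30 - 09/Feb/2024:11:11:00 = 210 seconds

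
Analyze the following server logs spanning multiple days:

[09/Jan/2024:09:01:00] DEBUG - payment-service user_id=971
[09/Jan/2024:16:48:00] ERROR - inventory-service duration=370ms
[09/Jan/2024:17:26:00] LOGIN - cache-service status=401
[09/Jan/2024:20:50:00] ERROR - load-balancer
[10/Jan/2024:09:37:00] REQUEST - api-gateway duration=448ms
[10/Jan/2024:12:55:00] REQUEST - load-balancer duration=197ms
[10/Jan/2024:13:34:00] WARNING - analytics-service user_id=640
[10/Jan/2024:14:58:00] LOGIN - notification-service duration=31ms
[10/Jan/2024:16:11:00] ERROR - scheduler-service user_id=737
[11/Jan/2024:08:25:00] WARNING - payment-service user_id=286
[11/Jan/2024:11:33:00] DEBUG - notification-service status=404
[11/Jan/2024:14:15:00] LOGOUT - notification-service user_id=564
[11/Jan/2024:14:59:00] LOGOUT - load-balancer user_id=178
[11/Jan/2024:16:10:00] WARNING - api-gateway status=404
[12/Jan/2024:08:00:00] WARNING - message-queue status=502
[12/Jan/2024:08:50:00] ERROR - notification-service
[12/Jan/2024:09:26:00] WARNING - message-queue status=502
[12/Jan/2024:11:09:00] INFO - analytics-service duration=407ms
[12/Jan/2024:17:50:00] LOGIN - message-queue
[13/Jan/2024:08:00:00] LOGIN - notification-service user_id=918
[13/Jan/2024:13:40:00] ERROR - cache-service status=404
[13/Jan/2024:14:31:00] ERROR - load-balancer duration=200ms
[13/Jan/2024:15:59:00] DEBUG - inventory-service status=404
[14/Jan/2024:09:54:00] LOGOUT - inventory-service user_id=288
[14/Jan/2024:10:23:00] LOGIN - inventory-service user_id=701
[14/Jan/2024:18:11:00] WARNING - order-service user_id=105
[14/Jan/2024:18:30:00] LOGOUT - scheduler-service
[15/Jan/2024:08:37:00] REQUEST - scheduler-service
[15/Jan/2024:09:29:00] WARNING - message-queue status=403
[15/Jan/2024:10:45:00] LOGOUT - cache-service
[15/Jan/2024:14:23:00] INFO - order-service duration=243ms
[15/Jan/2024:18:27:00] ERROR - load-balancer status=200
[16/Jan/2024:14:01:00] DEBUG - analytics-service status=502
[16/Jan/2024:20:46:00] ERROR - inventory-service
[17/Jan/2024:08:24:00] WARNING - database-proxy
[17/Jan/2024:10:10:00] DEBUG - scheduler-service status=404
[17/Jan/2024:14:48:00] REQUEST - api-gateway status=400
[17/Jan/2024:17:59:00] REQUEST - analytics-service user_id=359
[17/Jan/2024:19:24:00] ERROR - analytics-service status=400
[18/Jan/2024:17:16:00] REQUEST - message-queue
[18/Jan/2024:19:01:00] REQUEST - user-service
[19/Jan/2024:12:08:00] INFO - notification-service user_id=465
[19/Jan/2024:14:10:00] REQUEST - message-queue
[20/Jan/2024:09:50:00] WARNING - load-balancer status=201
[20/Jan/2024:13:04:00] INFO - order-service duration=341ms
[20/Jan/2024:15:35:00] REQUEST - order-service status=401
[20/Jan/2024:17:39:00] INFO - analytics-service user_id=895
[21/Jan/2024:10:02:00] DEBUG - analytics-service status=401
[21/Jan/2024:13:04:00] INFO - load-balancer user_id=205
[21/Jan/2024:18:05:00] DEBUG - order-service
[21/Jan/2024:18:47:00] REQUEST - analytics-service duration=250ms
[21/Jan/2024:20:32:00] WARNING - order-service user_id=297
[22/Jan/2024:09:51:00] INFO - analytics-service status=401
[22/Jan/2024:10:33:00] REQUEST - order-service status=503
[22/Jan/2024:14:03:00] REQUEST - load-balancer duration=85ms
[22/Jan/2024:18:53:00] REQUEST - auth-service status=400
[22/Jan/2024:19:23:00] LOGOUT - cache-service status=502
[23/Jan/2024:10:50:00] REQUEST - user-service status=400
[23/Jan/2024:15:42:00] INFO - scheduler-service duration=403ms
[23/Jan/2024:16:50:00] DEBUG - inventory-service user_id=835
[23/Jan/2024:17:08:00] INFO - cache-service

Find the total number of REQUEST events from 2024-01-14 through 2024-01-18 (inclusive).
5

To filter by date range:

1. Date range: 2024-01-14 through 2024-01-18, both dates inclusive
2. Filter for REQUEST events whose date falls in this range
3. Count matching events: 5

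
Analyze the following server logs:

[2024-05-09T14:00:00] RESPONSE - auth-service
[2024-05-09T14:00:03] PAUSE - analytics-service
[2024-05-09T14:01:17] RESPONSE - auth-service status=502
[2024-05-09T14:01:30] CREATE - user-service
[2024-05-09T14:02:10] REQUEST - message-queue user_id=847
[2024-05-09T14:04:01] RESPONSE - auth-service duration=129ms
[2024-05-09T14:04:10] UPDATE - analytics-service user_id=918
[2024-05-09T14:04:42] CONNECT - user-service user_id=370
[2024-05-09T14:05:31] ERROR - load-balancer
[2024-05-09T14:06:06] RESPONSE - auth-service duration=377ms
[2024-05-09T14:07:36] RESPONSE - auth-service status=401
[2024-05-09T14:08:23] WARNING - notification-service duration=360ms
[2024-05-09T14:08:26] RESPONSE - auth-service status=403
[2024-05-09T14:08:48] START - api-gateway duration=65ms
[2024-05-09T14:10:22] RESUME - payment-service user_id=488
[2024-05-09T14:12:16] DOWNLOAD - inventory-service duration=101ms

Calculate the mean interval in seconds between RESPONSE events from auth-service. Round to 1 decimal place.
101.2

To calculate average interval:

1. Find all RESPONSE events for auth-service in order
2. Calculate time gaps between consecutive events
3. Compute mean of gaps: 506 / 5 = 101.2 seconds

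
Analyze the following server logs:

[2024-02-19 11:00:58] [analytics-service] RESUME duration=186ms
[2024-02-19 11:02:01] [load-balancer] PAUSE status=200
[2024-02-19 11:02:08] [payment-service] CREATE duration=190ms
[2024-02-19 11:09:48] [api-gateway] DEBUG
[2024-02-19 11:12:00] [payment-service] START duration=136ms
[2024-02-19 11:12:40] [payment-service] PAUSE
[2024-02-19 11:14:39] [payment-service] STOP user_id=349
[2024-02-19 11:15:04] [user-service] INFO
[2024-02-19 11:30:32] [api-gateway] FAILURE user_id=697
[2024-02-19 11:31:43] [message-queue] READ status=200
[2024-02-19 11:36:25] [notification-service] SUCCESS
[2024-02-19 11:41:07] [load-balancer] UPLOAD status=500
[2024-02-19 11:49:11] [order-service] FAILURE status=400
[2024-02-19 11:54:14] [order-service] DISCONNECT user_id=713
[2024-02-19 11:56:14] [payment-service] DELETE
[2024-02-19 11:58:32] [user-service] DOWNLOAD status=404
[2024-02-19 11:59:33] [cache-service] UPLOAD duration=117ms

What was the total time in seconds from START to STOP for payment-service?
159

To calculate state duration:

1. Find START event for payment-service: 2024-02-19 11:12:00
2. Find STOP event for payment-service: 2024-02-19 11:14:39
3. Calculate duration: 2024-02-19 11:14:39 - 2024-02-19 11:12:00 = 159 seconds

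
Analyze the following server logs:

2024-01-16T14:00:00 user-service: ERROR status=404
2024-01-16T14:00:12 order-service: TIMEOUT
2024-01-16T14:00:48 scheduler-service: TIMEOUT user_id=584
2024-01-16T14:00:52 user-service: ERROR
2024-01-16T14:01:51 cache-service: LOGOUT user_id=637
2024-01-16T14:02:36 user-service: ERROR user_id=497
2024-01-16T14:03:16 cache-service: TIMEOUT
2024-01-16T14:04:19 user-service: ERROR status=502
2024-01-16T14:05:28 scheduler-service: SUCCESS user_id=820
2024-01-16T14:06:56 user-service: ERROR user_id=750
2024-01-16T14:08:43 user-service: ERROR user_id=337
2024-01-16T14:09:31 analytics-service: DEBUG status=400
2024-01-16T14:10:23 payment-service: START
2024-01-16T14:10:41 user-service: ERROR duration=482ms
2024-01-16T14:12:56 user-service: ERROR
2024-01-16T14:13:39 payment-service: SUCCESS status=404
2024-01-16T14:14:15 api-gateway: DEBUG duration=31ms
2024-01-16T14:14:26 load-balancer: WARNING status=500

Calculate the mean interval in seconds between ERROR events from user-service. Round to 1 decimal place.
110.9

To calculate average interval:

1. Find all ERROR events for user-service in order
2. Calculate time gaps between consecutive events
3. Compute mean of gaps: 776 / 7 = 110.9 seconds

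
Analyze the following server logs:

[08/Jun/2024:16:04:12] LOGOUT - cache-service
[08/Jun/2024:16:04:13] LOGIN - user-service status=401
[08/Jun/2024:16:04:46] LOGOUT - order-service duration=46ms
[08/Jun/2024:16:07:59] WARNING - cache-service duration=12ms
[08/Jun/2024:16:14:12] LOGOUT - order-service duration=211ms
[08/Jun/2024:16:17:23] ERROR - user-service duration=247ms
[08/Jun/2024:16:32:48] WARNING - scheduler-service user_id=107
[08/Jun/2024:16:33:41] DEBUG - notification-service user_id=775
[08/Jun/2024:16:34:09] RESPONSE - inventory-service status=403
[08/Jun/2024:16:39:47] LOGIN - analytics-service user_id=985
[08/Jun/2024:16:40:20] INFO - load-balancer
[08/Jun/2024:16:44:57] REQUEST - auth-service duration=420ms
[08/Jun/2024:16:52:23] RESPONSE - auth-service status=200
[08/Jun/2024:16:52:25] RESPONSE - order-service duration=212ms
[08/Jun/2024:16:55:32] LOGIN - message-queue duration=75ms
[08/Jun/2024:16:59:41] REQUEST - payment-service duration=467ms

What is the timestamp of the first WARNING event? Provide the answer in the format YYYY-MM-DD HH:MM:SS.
2024-06-08 16:07:59

To find the first event:

1. Filter for all WARNING events
2. Sort by timestamp
3. Select the first one
4. Timestamp: 2024-06-08 16:07:59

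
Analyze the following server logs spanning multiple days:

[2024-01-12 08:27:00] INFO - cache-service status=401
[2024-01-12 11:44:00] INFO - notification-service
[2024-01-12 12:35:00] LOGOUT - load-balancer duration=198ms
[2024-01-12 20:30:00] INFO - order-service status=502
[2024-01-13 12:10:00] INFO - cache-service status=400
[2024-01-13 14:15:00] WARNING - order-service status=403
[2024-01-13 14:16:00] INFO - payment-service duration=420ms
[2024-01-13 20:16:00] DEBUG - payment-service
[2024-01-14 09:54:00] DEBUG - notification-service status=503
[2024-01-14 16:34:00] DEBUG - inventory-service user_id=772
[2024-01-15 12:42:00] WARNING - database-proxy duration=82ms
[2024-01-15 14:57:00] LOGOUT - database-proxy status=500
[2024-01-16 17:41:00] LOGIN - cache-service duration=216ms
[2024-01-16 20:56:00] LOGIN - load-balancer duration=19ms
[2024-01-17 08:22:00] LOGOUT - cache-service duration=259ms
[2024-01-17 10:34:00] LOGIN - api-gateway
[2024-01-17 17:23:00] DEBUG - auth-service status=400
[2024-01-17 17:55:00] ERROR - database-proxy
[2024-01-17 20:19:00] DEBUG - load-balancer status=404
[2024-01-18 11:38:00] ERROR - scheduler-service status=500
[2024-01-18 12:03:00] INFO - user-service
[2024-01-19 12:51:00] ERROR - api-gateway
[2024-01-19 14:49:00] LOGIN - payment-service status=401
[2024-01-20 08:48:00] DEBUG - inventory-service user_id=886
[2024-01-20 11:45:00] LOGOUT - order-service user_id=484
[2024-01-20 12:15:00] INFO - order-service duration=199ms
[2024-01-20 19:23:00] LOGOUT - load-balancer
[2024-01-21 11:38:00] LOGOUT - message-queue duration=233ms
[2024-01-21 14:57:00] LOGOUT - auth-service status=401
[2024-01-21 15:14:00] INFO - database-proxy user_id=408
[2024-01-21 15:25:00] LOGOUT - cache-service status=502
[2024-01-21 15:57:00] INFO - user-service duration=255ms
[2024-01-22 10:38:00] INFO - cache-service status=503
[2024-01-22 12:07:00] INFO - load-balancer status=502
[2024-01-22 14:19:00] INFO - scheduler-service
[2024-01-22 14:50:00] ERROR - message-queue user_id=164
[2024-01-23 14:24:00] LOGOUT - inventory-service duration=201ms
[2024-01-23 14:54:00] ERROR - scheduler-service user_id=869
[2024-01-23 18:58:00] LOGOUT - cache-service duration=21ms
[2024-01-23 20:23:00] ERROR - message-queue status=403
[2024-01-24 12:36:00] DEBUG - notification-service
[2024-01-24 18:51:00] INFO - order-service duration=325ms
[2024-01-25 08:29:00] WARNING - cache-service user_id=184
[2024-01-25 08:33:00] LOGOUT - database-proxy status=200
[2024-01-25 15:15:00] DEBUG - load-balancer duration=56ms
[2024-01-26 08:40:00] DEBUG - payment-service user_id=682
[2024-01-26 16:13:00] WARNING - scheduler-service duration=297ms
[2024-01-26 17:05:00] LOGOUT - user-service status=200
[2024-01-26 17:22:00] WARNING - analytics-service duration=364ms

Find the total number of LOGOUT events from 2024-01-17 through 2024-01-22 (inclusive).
6

To filter by date range:

1. Date range: 2024-01-17 through 2024-01-22, both dates inclusive
2. Filter for LOGOUT events whose date falls in this range
3. Count matching events: 6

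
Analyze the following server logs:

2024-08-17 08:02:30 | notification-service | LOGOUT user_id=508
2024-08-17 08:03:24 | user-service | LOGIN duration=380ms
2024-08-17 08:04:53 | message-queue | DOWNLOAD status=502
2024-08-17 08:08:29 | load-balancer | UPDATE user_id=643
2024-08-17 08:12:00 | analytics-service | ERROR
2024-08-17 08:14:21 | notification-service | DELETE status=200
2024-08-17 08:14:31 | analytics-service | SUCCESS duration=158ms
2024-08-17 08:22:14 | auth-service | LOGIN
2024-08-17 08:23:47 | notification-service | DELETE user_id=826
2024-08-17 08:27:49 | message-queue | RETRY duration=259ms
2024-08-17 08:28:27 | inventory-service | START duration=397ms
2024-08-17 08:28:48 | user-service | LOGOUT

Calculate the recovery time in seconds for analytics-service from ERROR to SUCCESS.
151

To calculate recovery time:

1. Find ERROR event for analytics-service: 2024-08-17 08:12:00
2. Find next SUCCESS event for analytics-service: 2024-08-17 08:14:31
3. Recovery time: 2024-08-17 08:14:31 - 2024-08-17 08:12:00 = 151 seconds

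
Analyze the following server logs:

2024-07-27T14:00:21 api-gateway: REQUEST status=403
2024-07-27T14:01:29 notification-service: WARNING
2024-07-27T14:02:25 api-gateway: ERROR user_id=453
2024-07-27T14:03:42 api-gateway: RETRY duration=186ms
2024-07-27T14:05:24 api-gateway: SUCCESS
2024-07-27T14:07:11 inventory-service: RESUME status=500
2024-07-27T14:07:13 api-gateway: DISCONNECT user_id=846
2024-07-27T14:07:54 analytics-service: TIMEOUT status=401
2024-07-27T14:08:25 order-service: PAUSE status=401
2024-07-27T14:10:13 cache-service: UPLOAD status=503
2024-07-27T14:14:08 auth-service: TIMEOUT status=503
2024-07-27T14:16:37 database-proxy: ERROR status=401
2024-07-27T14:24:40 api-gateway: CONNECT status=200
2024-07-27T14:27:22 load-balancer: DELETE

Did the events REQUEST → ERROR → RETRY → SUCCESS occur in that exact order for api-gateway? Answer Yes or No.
Yes

To verify sequence order:

1. Find all events in sequence REQUEST → ERROR → RETRY → SUCCESS for api-gateway
2. Extract their timestamps
3. Check if timestamps are in ascending order
4. Result: Yes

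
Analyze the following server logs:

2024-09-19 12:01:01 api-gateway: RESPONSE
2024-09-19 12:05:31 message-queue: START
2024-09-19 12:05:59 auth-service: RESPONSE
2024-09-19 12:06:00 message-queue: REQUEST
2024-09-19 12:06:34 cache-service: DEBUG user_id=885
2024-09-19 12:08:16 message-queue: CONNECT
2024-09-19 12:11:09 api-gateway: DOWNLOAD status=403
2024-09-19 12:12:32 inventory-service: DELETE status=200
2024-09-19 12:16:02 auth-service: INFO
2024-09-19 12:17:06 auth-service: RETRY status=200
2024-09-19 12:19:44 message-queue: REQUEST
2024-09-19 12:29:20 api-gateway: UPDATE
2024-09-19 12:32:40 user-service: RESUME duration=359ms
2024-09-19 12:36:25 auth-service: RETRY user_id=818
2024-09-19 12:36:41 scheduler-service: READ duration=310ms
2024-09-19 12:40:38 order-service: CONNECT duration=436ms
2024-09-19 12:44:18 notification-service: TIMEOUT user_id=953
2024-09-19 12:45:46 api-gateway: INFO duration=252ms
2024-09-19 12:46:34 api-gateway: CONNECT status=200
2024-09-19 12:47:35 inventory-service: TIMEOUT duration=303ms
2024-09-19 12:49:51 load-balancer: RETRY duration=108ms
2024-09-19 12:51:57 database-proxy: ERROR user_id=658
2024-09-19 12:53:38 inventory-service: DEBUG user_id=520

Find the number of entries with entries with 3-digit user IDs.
5

To find matching entries:

1. Pattern to match: entries with 3-digit user IDs
2. Scan each log entry for the pattern
3. Count matches: 5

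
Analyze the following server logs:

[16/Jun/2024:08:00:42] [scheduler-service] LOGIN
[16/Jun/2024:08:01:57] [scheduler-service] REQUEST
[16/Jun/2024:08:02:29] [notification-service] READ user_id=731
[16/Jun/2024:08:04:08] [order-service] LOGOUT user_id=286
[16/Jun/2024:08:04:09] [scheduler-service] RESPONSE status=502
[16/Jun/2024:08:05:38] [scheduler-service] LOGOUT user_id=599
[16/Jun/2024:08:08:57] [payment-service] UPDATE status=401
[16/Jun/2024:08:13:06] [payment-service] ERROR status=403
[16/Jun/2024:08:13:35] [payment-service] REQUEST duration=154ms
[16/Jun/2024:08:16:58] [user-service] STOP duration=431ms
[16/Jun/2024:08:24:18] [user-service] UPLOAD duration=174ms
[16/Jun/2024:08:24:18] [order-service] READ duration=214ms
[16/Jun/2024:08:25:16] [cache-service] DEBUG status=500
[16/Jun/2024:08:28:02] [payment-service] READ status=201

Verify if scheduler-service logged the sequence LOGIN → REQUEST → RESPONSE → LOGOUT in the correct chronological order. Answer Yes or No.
Yes

To verify sequence order:

1. Find all events in sequence LOGIN → REQUEST → RESPONSE → LOGOUT for scheduler-service
2. Extract their timestamps
3. Check if timestamps are in ascending order
4. Result: Yes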